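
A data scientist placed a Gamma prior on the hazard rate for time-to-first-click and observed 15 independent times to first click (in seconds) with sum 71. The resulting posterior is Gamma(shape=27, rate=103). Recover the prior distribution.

Gamma(shape=12, rate=32)

For an exponential likelihood with a Gamma(α, β) prior on the rate, n observations with total T give posterior Gamma(α+n, β+T).
So α = 27 − 15 = 12 and β = 103 − 71 = 32.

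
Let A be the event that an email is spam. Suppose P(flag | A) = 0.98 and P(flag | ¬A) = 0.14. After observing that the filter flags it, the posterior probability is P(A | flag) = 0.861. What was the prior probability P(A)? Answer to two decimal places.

In odds form, posterior odds = prior odds × likelihood ratio, so prior odds = posterior odds ÷ LR.
Posterior odds = 0.861/(1−0.861) = 6.1942. LR = 0.98/0.14 = 7.0000.
Prior odds = 6.1942/7.0000 = 0.8849, so P(A) = 0.8849/(1+0.8849) ≈ 0.47.

P(A) = 0.47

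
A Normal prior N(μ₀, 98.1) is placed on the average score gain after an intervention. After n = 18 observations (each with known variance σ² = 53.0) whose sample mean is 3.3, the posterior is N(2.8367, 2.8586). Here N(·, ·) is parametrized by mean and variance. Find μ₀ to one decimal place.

With known observation variance, the Normal–Normal posterior has precision τ_n = τ₀ + n/σ² and mean μ_n = (τ₀μ₀ + (n/σ²)x̄)/τ_n.
Here τ₀ = 1/98.1 = 0.010194 and τ_data = 18/53.0 = 0.339623, so τ_n = 0.349817.
Rearranging for μ₀: μ₀ = (μ_n·τ_n − τ_data·x̄)/τ₀ = (2.8367·0.349817 − 0.339623·3.3) / 0.010194 = -0.128430/0.010194 ≈ -12.6.

μ₀ = -12.6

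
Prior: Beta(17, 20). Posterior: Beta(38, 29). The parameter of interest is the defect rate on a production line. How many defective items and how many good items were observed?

21 defective items and 9 good items

Beta is conjugate to the binomial likelihood: posterior = Beta(a+s, b+f).
So s = 38 − 17 = 21 and f = 29 − 20 = 9.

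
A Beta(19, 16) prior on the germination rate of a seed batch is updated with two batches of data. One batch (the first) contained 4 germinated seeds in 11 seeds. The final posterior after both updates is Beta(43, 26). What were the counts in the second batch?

Because Beta–binomial updating is additive in the counts, the combined data contributed (α_post−α_prior, β_post−β_prior) successes and failures.
Total across both batches: 43−19=24 germinated seeds, 26−16=10 non-germinating seeds.
Subtract the first batch: 24−4=20 germinated seeds and 10−7=3 non-germinating seeds.

20 germinated seeds and 3 non-germinating seeds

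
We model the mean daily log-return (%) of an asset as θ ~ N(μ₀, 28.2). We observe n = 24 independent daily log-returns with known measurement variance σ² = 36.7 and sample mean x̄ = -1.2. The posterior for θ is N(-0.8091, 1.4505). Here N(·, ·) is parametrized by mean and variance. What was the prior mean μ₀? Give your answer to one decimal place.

The posterior mean is a precision-weighted average: μ_n = (τ₀μ₀ + τ_data·x̄)/(τ₀+τ_data), with τ₀=1/σ₀² and τ_data=n/σ².
Here τ₀ = 1/28.2 = 0.035461 and τ_data = 24/36.7 = 0.653951, so τ_n = 0.689412.
Rearranging for μ₀: μ₀ = (μ_n·τ_n − τ_data·x̄)/τ₀ = (-0.8091·0.689412 − 0.653951·-1.2) / 0.035461 = 0.226938/0.035461 ≈ 6.4.

μ₀ = 6.4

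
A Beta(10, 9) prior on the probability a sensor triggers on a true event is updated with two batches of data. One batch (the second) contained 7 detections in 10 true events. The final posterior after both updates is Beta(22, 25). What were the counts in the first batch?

Because Beta–binomial updating is additive in the counts, the combined data contributed (α_post−α_prior, β_post−β_prior) successes and failures.
Total across both batches: 22−10=12 detections, 25−9=16 misses.
Subtract the second batch: 12−7=5 detections and 16−3=13 misses.

5 detections and 13 misses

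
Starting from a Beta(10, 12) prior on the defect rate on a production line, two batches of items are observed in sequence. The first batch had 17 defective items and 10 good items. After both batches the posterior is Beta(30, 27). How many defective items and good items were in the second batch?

Because Beta–binomial updating is additive in the counts, the combined data contributed (α_post−α_prior, β_post−β_prior) successes and failures.
Total across both batches: 30−10=20 defective items, 27−12=15 good items.
Subtract the first batch: 20−17=3 defective items and 15−10=5 good items.

3 defective items and 5 good items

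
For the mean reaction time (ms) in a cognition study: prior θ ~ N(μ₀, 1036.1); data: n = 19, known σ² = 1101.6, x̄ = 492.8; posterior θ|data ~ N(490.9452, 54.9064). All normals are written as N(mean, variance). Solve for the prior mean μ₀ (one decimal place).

μ₀ = 457.8

With known observation variance, the Normal–Normal posterior has precision τ_n = τ₀ + n/σ² and mean μ_n = (τ₀μ₀ + (n/σ²)x̄)/τ_n.
Here τ₀ = 1/1036.1 = 0.000965 and τ_data = 19/1101.6 = 0.017248, so τ_n = 0.018213.
Rearranging for μ₀: μ₀ = (μ_n·τ_n − τ_data·x̄)/τ₀ = (490.9452·0.018213 − 0.017248·492.8) / 0.000965 = 0.441771/0.000965 ≈ 457.8.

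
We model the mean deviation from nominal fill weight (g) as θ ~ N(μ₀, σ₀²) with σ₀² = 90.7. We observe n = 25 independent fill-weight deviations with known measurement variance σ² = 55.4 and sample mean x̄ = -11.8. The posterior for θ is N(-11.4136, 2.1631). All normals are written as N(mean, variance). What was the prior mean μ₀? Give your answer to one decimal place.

μ₀ = 4.4

With known observation variance, the Normal–Normal posterior has precision τ_n = τ₀ + n/σ² and mean μ_n = (τ₀μ₀ + (n/σ²)x̄)/τ_n.
Here τ₀ = 1/90.7 = 0.011025 and τ_data = 25/55.4 = 0.451264, so τ_n = 0.462289.
Rearranging for μ₀: μ₀ = (μ_n·τ_n − τ_data·x̄)/τ₀ = (-11.4136·0.462289 − 0.451264·-11.8) / 0.011025 = 0.048533/0.011025 ≈ 4.4.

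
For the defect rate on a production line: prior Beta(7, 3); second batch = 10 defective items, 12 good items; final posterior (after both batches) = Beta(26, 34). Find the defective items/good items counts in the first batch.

Sequential conjugate updates are equivalent to a single update on the pooled data, so total successes = posterior α − prior α and total failures = posterior β − prior β.
Total across both batches: 26−7=19 defective items, 34−3=31 good items.
Subtract the second batch: 19−10=9 defective items and 31−12=19 good items.

9 defective items and 19 good items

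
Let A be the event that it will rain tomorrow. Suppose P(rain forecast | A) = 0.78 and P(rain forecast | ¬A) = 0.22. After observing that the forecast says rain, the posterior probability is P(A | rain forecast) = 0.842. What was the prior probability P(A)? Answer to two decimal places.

P(A) = 0.60

Bayes' rule in odds form gives O(A|E) = O(A)·[P(E|A)/P(E|¬A)], hence O(A) = O(A|E)/LR.
Posterior odds = 0.842/(1−0.842) = 5.3291. LR = 0.78/0.22 = 3.5455.
Prior odds = 5.3291/3.5455 = 1.5031, so P(A) = 1.5031/(1+1.5031) ≈ 0.60.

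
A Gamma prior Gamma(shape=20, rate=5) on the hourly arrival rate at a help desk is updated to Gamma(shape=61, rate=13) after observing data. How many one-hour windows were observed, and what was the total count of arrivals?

n = 8 one-hour windows with total 41 arrivals

A Gamma(α, β) prior (rate parametrization) on a Poisson rate with n observations summing to S gives posterior Gamma(α+S, β+n).
Matching: Σxᵢ = 61 − 20 = 41 and n = 13 − 5 = 8.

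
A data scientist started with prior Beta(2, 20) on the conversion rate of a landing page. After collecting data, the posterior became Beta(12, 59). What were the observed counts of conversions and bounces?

A Beta(a, b) prior with s successes and f failures in binomial data gives a Beta(a+s, b+f) posterior.
So s = 12 − 2 = 10 and f = 59 − 20 = 39.

10 conversions and 39 bounces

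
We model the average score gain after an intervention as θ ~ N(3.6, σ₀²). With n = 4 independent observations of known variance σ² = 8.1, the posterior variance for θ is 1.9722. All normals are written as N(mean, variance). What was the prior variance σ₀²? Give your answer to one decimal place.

For the Normal–Normal model with known σ², precisions add: τ_n = τ₀ + n/σ².
So 1/σ₀² = 1/1.9722 − 4/8.1 = 0.507048 − 0.493827 = 0.013221.
Hence σ₀² = 1/0.013221 ≈ 75.6.

σ₀² = 75.6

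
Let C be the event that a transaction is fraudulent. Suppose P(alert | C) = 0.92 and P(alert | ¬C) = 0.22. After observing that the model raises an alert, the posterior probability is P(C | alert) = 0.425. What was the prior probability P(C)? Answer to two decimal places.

In odds form, posterior odds = prior odds × likelihood ratio, so prior odds = posterior odds ÷ LR.
Posterior odds = 0.425/(1−0.425) = 0.7391. LR = 0.92/0.22 = 4.1818.
Prior odds = 0.7391/4.1818 = 0.1767, so P(C) = 0.1767/(1+0.1767) ≈ 0.15.

P(C) = 0.15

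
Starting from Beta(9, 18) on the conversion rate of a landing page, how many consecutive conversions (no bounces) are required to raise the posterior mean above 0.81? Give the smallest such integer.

After k conversions and 0 bounces the posterior is Beta(9+k, 18), with mean (9+k)/(9+18+k).
Set (9+k)/(27+k) > 0.81 and solve: k > (0.81·27 − 9)/(1 − 0.81) = 67.737.
The smallest integer exceeding 67.737 is 68, and checking k=68: (77)/(95) = 0.8105 > 0.81.

k = 68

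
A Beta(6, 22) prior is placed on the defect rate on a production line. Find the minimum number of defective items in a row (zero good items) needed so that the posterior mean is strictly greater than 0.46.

After k defective items and 0 good items the posterior is Beta(6+k, 22), with mean (6+k)/(6+22+k).
Set (6+k)/(28+k) > 0.46 and solve: k > (0.46·28 − 6)/(1 − 0.46) = 12.741.
The smallest integer exceeding 12.741 is 13, and checking k=13: (19)/(41) = 0.4634 > 0.46.

k = 13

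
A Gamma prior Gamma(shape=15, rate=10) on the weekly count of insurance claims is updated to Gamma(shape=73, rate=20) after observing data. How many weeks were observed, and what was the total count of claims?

Gamma–Poisson conjugacy: posterior shape = α + Σxᵢ, posterior rate = β + n.
Matching: Σxᵢ = 73 − 15 = 58 and n = 20 − 10 = 10.

n = 10 weeks with total 58 claims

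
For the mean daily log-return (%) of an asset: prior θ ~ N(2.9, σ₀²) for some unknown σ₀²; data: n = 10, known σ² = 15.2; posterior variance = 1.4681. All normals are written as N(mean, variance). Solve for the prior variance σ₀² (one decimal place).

Posterior precision equals prior precision plus data precision: 1/σ_n² = 1/σ₀² + n/σ².
So 1/σ₀² = 1/1.4681 − 10/15.2 = 0.681153 − 0.657895 = 0.023258.
Hence σ₀² = 1/0.023258 ≈ 43.0.

σ₀² = 43.0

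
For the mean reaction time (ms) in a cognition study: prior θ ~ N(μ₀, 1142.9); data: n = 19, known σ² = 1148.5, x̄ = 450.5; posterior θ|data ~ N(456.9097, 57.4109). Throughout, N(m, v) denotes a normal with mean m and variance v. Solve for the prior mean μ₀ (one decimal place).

μ₀ = 578.1

The posterior mean is a precision-weighted average: μ_n = (τ₀μ₀ + τ_data·x̄)/(τ₀+τ_data), with τ₀=1/σ₀² and τ_data=n/σ².
Here τ₀ = 1/1142.9 = 0.000875 and τ_data = 19/1148.5 = 0.016543, so τ_n = 0.017418.
Rearranging for μ₀: μ₀ = (μ_n·τ_n − τ_data·x̄)/τ₀ = (456.9097·0.017418 − 0.016543·450.5) / 0.000875 = 0.505832/0.000875 ≈ 578.1.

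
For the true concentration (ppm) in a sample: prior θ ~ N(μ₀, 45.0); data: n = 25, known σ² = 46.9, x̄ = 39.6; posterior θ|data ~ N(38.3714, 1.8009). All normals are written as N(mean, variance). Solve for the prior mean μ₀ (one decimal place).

The posterior mean is a precision-weighted average: μ_n = (τ₀μ₀ + τ_data·x̄)/(τ₀+τ_data), with τ₀=1/σ₀² and τ_data=n/σ².
Here τ₀ = 1/45.0 = 0.022222 and τ_data = 25/46.9 = 0.533049, so τ_n = 0.555271.
Rearranging for μ₀: μ₀ = (μ_n·τ_n − τ_data·x̄)/τ₀ = (38.3714·0.555271 − 0.533049·39.6) / 0.022222 = 0.197785/0.022222 ≈ 8.9.

μ₀ = 8.9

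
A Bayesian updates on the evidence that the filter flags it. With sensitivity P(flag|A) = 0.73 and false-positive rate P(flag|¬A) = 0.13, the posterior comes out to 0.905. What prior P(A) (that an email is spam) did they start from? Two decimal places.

Bayes' rule in odds form gives O(A|E) = O(A)·[P(E|A)/P(E|¬A)], hence O(A) = O(A|E)/LR.
Posterior odds = 0.905/(1−0.905) = 9.5263. LR = 0.73/0.13 = 5.6154.
Prior odds = 9.5263/5.6154 = 1.6965, so P(A) = 1.6965/(1+1.6965) ≈ 0.63.

P(A) = 0.63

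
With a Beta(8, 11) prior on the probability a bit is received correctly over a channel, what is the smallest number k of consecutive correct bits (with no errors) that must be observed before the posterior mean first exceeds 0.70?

After k correct bits and 0 errors the posterior is Beta(8+k, 11), with mean (8+k)/(8+11+k).
Set (8+k)/(19+k) > 0.70 and solve: k > (0.70·19 − 8)/(1 − 0.70) = 17.667.
The smallest integer exceeding 17.667 is 18.

k = 18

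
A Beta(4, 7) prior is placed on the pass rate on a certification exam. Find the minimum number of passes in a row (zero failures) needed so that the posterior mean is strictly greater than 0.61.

k = 7

After k passes and 0 failures the posterior is Beta(4+k, 7), with mean (4+k)/(4+7+k).
Set (4+k)/(11+k) > 0.61 and solve: k > (0.61·11 − 4)/(1 − 0.61) = 6.949.
The smallest integer exceeding 6.949 is 7, and checking k=7: (11)/(18) = 0.6111 > 0.61.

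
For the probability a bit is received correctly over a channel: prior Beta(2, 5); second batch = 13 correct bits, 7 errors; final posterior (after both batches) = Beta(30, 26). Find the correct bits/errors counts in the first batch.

15 correct bits and 14 errors

Because Beta–binomial updating is additive in the counts, the combined data contributed (α_post−α_prior, β_post−β_prior) successes and failures.
Total across both batches: 30−2=28 correct bits, 26−5=21 errors.
Subtract the second batch: 28−13=15 correct bits and 21−7=14 errors.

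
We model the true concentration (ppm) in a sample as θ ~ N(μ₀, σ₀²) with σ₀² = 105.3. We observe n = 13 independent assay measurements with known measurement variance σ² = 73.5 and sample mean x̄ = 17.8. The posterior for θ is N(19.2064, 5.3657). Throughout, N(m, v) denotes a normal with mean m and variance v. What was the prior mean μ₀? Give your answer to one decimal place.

μ₀ = 45.4

The posterior mean is a precision-weighted average: μ_n = (τ₀μ₀ + τ_data·x̄)/(τ₀+τ_data), with τ₀=1/σ₀² and τ_data=n/σ².
Here τ₀ = 1/105.3 = 0.009497 and τ_data = 13/73.5 = 0.176871, so τ_n = 0.186368.
Rearranging for μ₀: μ₀ = (μ_n·τ_n − τ_data·x̄)/τ₀ = (19.2064·0.186368 − 0.176871·17.8) / 0.009497 = 0.431155/0.009497 ≈ 45.4.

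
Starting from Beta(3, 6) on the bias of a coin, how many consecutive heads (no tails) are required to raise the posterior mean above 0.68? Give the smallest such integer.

k = 10

After k heads and 0 tails the posterior is Beta(3+k, 6), with mean (3+k)/(3+6+k).
Set (3+k)/(9+k) > 0.68 and solve: k > (0.68·9 − 3)/(1 − 0.68) = 9.750.
The smallest integer exceeding 9.750 is 10, and checking k=10: (13)/(19) = 0.6842 > 0.68.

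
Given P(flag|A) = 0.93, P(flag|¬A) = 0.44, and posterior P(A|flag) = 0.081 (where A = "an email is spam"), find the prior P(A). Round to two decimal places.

P(A) = 0.04

In odds form, posterior odds = prior odds × likelihood ratio, so prior odds = posterior odds ÷ LR.
Posterior odds = 0.081/(1−0.081) = 0.0881. LR = 0.93/0.44 = 2.1136.
Prior odds = 0.0881/2.1136 = 0.0417, so P(A) = 0.0417/(1+0.0417) ≈ 0.04.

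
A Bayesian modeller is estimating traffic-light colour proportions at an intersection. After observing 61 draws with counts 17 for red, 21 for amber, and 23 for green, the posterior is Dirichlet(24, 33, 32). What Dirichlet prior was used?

For a Dirichlet(α) prior with multinomial counts c, the posterior is Dirichlet(α + c) componentwise.
Subtract each count from the matching posterior parameter: 24−17=7, 33−21=12, 32−23=9.

Dirichlet(7, 12, 9)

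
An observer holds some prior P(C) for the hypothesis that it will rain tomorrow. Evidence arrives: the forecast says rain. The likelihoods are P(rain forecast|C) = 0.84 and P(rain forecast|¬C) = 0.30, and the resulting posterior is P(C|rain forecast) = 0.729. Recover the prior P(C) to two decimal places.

P(C) = 0.49

Bayes' rule in odds form gives O(C|E) = O(C)·[P(E|C)/P(E|¬C)], hence O(C) = O(C|E)/LR.
Posterior odds = 0.729/(1−0.729) = 2.6900. LR = 0.84/0.30 = 2.8000.
Prior odds = 2.6900/2.8000 = 0.9607, so P(C) = 0.9607/(1+0.9607) ≈ 0.49.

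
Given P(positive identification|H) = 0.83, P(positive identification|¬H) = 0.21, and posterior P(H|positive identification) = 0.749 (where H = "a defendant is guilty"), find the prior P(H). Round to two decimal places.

P(H) = 0.43

Bayes' rule in odds form gives O(H|E) = O(H)·[P(E|H)/P(E|¬H)], hence O(H) = O(H|E)/LR.
Posterior odds = 0.749/(1−0.749) = 2.9841. LR = 0.83/0.21 = 3.9524.
Prior odds = 2.9841/3.9524 = 0.7550, so P(H) = 0.7550/(1+0.7550) ≈ 0.43.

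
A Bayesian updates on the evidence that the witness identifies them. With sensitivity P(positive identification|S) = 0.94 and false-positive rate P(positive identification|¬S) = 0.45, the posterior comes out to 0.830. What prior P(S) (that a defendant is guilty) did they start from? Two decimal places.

In odds form, posterior odds = prior odds × likelihood ratio, so prior odds = posterior odds ÷ LR.
Posterior odds = 0.830/(1−0.830) = 4.8824. LR = 0.94/0.45 = 2.0889.
Prior odds = 4.8824/2.0889 = 2.3373, so P(S) = 2.3373/(1+2.3373) ≈ 0.70.

P(S) = 0.70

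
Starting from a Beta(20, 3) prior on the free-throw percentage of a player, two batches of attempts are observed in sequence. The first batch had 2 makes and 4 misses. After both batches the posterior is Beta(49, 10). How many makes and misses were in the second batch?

27 makes and 3 misses

Sequential conjugate updates are equivalent to a single update on the pooled data, so total successes = posterior α − prior α and total failures = posterior β − prior β.
Total across both batches: 49−20=29 makes, 10−3=7 misses.
Subtract the first batch: 29−2=27 makes and 7−4=3 misses.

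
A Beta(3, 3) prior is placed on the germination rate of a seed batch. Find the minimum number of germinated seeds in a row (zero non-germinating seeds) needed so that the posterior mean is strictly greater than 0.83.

After k germinated seeds and 0 non-germinating seeds the posterior is Beta(3+k, 3), with mean (3+k)/(3+3+k).
Set (3+k)/(6+k) > 0.83 and solve: k > (0.83·6 − 3)/(1 − 0.83) = 11.647.
The smallest integer exceeding 11.647 is 12.

k = 12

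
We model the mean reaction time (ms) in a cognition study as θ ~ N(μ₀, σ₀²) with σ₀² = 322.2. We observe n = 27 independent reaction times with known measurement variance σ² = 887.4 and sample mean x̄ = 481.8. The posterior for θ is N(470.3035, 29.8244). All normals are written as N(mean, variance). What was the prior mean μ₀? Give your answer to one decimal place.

μ₀ = 357.6

With known observation variance, the Normal–Normal posterior has precision τ_n = τ₀ + n/σ² and mean μ_n = (τ₀μ₀ + (n/σ²)x̄)/τ_n.
Here τ₀ = 1/322.2 = 0.003104 and τ_data = 27/887.4 = 0.030426, so τ_n = 0.033530.
Rearranging for μ₀: μ₀ = (μ_n·τ_n − τ_data·x̄)/τ₀ = (470.3035·0.033530 − 0.030426·481.8) / 0.003104 = 1.110030/0.003104 ≈ 357.6.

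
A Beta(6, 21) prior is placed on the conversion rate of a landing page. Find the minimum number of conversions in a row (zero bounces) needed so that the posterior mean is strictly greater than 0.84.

k = 105

After k conversions and 0 bounces the posterior is Beta(6+k, 21), with mean (6+k)/(6+21+k).
Set (6+k)/(27+k) > 0.84 and solve: k > (0.84·27 − 6)/(1 − 0.84) = 104.250.
The smallest integer exceeding 104.250 is 105, and checking k=105: (111)/(132) = 0.8409 > 0.84.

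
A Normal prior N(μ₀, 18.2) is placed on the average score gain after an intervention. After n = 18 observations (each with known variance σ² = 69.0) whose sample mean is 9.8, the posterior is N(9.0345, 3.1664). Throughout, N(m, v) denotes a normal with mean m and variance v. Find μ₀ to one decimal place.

With known observation variance, the Normal–Normal posterior has precision τ_n = τ₀ + n/σ² and mean μ_n = (τ₀μ₀ + (n/σ²)x̄)/τ_n.
Here τ₀ = 1/18.2 = 0.054945 and τ_data = 18/69.0 = 0.260870, so τ_n = 0.315815.
Rearranging for μ₀: μ₀ = (μ_n·τ_n − τ_data·x̄)/τ₀ = (9.0345·0.315815 − 0.260870·9.8) / 0.054945 = 0.296705/0.054945 ≈ 5.4.

μ₀ = 5.4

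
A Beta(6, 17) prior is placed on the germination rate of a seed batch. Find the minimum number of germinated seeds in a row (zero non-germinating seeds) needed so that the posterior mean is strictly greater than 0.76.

After k germinated seeds and 0 non-germinating seeds the posterior is Beta(6+k, 17), with mean (6+k)/(6+17+k).
Set (6+k)/(23+k) > 0.76 and solve: k > (0.76·23 − 6)/(1 − 0.76) = 47.833.
The smallest integer exceeding 47.833 is 48.

k = 48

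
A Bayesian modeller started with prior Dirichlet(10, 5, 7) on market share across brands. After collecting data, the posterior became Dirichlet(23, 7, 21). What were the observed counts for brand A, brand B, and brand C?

For a Dirichlet(α) prior with multinomial counts c, the posterior is Dirichlet(α + c) componentwise.
Counts are posterior − prior componentwise: 23−10=13, 7−5=2, 21−7=14.

counts (13, 2, 14)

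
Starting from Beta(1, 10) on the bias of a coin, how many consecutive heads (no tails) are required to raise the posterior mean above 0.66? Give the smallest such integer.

k = 19

After k heads and 0 tails the posterior is Beta(1+k, 10), with mean (1+k)/(1+10+k).
Set (1+k)/(11+k) > 0.66 and solve: k > (0.66·11 − 1)/(1 − 0.66) = 18.412.
The smallest integer exceeding 18.412 is 19, and checking k=19: (20)/(30) = 0.6667 > 0.66.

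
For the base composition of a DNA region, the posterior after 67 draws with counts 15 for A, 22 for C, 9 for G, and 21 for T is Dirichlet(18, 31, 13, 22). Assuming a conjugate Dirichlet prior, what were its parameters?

For a Dirichlet(α) prior with multinomial counts c, the posterior is Dirichlet(α + c) componentwise.
Subtract each count from the matching posterior parameter: 18−15=3, 31−22=9, 13−9=4, 22−21=1.

Dirichlet(3, 9, 4, 1)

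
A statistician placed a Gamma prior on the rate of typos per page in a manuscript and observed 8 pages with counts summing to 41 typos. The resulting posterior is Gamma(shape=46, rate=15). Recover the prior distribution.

A Gamma(α, β) prior (rate parametrization) on a Poisson rate with n observations summing to S gives posterior Gamma(α+S, β+n).
So α = 46 − 41 = 5 and β = 15 − 8 = 7.

Gamma(shape=5, rate=7)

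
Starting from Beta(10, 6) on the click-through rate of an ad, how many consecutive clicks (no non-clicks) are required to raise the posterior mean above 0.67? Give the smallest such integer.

After k clicks and 0 non-clicks the posterior is Beta(10+k, 6), with mean (10+k)/(10+6+k).
Set (10+k)/(16+k) > 0.67 and solve: k > (0.67·16 − 10)/(1 − 0.67) = 2.182.
The smallest integer exceeding 2.182 is 3.

k = 3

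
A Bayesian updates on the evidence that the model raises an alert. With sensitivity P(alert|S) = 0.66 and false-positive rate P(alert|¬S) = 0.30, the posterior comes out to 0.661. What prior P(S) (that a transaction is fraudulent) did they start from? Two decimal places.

P(S) = 0.47

In odds form, posterior odds = prior odds × likelihood ratio, so prior odds = posterior odds ÷ LR.
Posterior odds = 0.661/(1−0.661) = 1.9499. LR = 0.66/0.30 = 2.2000.
Prior odds = 1.9499/2.2000 = 0.8863, so P(S) = 0.8863/(1+0.8863) ≈ 0.47.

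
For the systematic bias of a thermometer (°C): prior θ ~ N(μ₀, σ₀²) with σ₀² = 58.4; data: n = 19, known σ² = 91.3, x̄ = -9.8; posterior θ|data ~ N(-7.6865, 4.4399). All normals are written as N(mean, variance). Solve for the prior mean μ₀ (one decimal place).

The posterior mean is a precision-weighted average: μ_n = (τ₀μ₀ + τ_data·x̄)/(τ₀+τ_data), with τ₀=1/σ₀² and τ_data=n/σ².
Here τ₀ = 1/58.4 = 0.017123 and τ_data = 19/91.3 = 0.208105, so τ_n = 0.225228.
Rearranging for μ₀: μ₀ = (μ_n·τ_n − τ_data·x̄)/τ₀ = (-7.6865·0.225228 − 0.208105·-9.8) / 0.017123 = 0.308214/0.017123 ≈ 18.0.

μ₀ = 18.0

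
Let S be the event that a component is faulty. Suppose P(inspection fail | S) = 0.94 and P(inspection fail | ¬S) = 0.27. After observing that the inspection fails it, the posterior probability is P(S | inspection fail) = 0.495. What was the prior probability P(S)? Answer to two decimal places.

Bayes' rule in odds form gives O(S|E) = O(S)·[P(E|S)/P(E|¬S)], hence O(S) = O(S|E)/LR.
Posterior odds = 0.495/(1−0.495) = 0.9802. LR = 0.94/0.27 = 3.4815.
Prior odds = 0.9802/3.4815 = 0.2815, so P(S) = 0.2815/(1+0.2815) ≈ 0.22.

P(S) = 0.22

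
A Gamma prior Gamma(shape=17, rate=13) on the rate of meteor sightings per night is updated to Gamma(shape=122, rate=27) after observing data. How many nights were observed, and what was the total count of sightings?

Gamma–Poisson conjugacy: posterior shape = α + Σxᵢ, posterior rate = β + n.
Matching: Σxᵢ = 122 − 17 = 105 and n = 27 − 13 = 14.

n = 14 nights with total 105 sightings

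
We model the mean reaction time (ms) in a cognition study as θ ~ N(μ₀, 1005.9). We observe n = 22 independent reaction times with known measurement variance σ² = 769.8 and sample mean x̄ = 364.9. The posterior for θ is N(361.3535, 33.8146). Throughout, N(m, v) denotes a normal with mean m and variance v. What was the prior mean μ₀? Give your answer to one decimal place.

μ₀ = 259.4

With known observation variance, the Normal–Normal posterior has precision τ_n = τ₀ + n/σ² and mean μ_n = (τ₀μ₀ + (n/σ²)x̄)/τ_n.
Here τ₀ = 1/1005.9 = 0.000994 and τ_data = 22/769.8 = 0.028579, so τ_n = 0.029573.
Rearranging for μ₀: μ₀ = (μ_n·τ_n − τ_data·x̄)/τ₀ = (361.3535·0.029573 − 0.028579·364.9) / 0.000994 = 0.257830/0.000994 ≈ 259.4.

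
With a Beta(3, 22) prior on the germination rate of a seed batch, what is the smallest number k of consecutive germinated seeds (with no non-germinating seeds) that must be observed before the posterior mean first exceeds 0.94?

k = 342

After k germinated seeds and 0 non-germinating seeds the posterior is Beta(3+k, 22), with mean (3+k)/(3+22+k).
Set (3+k)/(25+k) > 0.94 and solve: k > (0.94·25 − 3)/(1 − 0.94) = 341.667.
The smallest integer exceeding 341.667 is 342.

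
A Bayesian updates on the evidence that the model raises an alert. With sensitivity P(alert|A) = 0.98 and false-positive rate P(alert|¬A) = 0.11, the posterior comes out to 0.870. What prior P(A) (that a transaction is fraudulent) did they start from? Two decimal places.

In odds form, posterior odds = prior odds × likelihood ratio, so prior odds = posterior odds ÷ LR.
Posterior odds = 0.870/(1−0.870) = 6.6923. LR = 0.98/0.11 = 8.9091.
Prior odds = 6.6923/8.9091 = 0.7512, so P(A) = 0.7512/(1+0.7512) ≈ 0.43.

P(A) = 0.43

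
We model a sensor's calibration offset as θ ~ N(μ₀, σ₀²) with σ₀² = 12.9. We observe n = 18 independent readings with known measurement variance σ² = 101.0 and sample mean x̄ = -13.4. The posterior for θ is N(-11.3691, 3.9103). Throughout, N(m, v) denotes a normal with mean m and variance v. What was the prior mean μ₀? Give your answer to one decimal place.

μ₀ = -6.7

With known observation variance, the Normal–Normal posterior has precision τ_n = τ₀ + n/σ² and mean μ_n = (τ₀μ₀ + (n/σ²)x̄)/τ_n.
Here τ₀ = 1/12.9 = 0.077519 and τ_data = 18/101.0 = 0.178218, so τ_n = 0.255737.
Rearranging for μ₀: μ₀ = (μ_n·τ_n − τ_data·x̄)/τ₀ = (-11.3691·0.255737 − 0.178218·-13.4) / 0.077519 = -0.519378/0.077519 ≈ -6.7.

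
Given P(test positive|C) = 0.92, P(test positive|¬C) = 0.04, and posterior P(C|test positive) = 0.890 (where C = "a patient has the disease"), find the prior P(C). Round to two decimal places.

Bayes' rule in odds form gives O(C|E) = O(C)·[P(E|C)/P(E|¬C)], hence O(C) = O(C|E)/LR.
Posterior odds = 0.890/(1−0.890) = 8.0909. LR = 0.92/0.04 = 23.0000.
Prior odds = 8.0909/23.0000 = 0.3518, so P(C) = 0.3518/(1+0.3518) ≈ 0.26.

P(C) = 0.26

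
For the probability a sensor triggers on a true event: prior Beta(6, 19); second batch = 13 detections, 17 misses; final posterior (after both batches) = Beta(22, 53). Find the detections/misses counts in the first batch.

Sequential conjugate updates are equivalent to a single update on the pooled data, so total successes = posterior α − prior α and total failures = posterior β − prior β.
Total across both batches: 22−6=16 detections, 53−19=34 misses.
Subtract the second batch: 16−13=3 detections and 34−17=17 misses.

3 detections and 17 misses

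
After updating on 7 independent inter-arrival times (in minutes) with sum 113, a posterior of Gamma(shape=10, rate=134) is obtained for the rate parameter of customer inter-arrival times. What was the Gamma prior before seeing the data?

Gamma(shape=3, rate=21)

Gamma–exponential conjugacy: posterior shape = α + n, posterior rate = β + Σtᵢ.
So α = 10 − 7 = 3 and β = 134 − 113 = 21.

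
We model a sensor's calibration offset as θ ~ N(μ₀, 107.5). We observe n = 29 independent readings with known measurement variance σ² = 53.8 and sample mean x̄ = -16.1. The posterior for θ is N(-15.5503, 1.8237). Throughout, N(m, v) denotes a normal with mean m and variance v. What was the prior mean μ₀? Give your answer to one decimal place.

μ₀ = 16.3

The posterior mean is a precision-weighted average: μ_n = (τ₀μ₀ + τ_data·x̄)/(τ₀+τ_data), with τ₀=1/σ₀² and τ_data=n/σ².
Here τ₀ = 1/107.5 = 0.009302 and τ_data = 29/53.8 = 0.539033, so τ_n = 0.548335.
Rearranging for μ₀: μ₀ = (μ_n·τ_n − τ_data·x̄)/τ₀ = (-15.5503·0.548335 − 0.539033·-16.1) / 0.009302 = 0.151658/0.009302 ≈ 16.3.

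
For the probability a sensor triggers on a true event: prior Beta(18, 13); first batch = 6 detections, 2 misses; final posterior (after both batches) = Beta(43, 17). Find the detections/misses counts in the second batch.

Because Beta–binomial updating is additive in the counts, the combined data contributed (α_post−α_prior, β_post−β_prior) successes and failures.
Total across both batches: 43−18=25 detections, 17−13=4 misses.
Subtract the first batch: 25−6=19 detections and 4−2=2 misses.

19 detections and 2 misses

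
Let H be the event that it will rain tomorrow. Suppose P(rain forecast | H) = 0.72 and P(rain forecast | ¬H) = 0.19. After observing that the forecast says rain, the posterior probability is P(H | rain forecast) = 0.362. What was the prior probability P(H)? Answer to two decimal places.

Bayes' rule in odds form gives O(H|E) = O(H)·[P(E|H)/P(E|¬H)], hence O(H) = O(H|E)/LR.
Posterior odds = 0.362/(1−0.362) = 0.5674. LR = 0.72/0.19 = 3.7895.
Prior odds = 0.5674/3.7895 = 0.1497, so P(H) = 0.1497/(1+0.1497) ≈ 0.13.

P(H) = 0.13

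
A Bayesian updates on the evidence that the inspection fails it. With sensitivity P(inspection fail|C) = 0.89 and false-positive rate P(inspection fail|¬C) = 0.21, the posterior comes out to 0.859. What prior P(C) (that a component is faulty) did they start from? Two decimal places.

P(C) = 0.59

In odds form, posterior odds = prior odds × likelihood ratio, so prior odds = posterior odds ÷ LR.
Posterior odds = 0.859/(1−0.859) = 6.0922. LR = 0.89/0.21 = 4.2381.
Prior odds = 6.0922/4.2381 = 1.4375, so P(C) = 1.4375/(1+1.4375) ≈ 0.59.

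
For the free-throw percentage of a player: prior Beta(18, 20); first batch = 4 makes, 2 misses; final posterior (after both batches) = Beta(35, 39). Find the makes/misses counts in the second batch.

Because Beta–binomial updating is additive in the counts, the combined data contributed (α_post−α_prior, β_post−β_prior) successes and failures.
Total across both batches: 35−18=17 makes, 39−20=19 misses.
Subtract the first batch: 17−4=13 makes and 19−2=17 misses.

13 makes and 17 misses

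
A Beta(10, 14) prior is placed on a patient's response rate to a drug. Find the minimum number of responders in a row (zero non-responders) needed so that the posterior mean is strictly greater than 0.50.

After k responders and 0 non-responders the posterior is Beta(10+k, 14), with mean (10+k)/(10+14+k).
Set (10+k)/(24+k) > 0.50 and solve: k > (0.50·24 − 10)/(1 − 0.50) = 4.000.
The smallest integer exceeding 4.000 is 5.

k = 5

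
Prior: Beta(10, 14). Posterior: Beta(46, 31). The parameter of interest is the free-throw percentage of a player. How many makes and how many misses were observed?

36 makes and 17 misses

A Beta(α, β) prior with s successes and f failures in binomial data gives a Beta(α+s, β+f) posterior.
Match parameters: s=46−10=36, f=31−14=17.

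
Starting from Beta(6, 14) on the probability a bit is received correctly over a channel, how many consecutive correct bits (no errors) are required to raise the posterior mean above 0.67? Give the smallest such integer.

k = 23

After k correct bits and 0 errors the posterior is Beta(6+k, 14), with mean (6+k)/(6+14+k).
Set (6+k)/(20+k) > 0.67 and solve: k > (0.67·20 − 6)/(1 − 0.67) = 22.424.
The smallest integer exceeding 22.424 is 23, and checking k=23: (29)/(43) = 0.6744 > 0.67.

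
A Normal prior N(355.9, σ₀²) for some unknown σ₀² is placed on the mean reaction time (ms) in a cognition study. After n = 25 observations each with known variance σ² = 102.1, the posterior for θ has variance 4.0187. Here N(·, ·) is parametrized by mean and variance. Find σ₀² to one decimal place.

σ₀² = 251.3

For the Normal–Normal model with known σ², precisions add: τ_n = τ₀ + n/σ².
So 1/σ₀² = 1/4.0187 − 25/102.1 = 0.248837 − 0.244858 = 0.003979.
Hence σ₀² = 1/0.003979 ≈ 251.3.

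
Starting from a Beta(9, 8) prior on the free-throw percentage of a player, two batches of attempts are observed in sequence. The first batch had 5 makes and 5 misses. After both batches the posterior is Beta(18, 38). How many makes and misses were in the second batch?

4 makes and 25 misses

Because Beta–binomial updating is additive in the counts, the combined data contributed (α_post−α_prior, β_post−β_prior) successes and failures.
Total across both batches: 18−9=9 makes, 38−8=30 misses.
Subtract the first batch: 9−5=4 makes and 30−5=25 misses.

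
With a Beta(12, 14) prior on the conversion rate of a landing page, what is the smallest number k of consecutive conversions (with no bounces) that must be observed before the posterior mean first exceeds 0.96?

After k conversions and 0 bounces the posterior is Beta(12+k, 14), with mean (12+k)/(12+14+k).
Set (12+k)/(26+k) > 0.96 and solve: k > (0.96·26 − 12)/(1 − 0.96) = 324.000.
The smallest integer exceeding 324.000 is 325, and checking k=325: (337)/(351) = 0.9601 > 0.96.

k = 325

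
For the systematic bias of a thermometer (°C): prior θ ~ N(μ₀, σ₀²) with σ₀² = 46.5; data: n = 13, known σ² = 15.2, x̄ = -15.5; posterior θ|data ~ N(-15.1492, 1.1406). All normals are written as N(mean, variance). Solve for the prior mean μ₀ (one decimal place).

μ₀ = -1.2

The posterior mean is a precision-weighted average: μ_n = (τ₀μ₀ + τ_data·x̄)/(τ₀+τ_data), with τ₀=1/σ₀² and τ_data=n/σ².
Here τ₀ = 1/46.5 = 0.021505 and τ_data = 13/15.2 = 0.855263, so τ_n = 0.876768.
Rearranging for μ₀: μ₀ = (μ_n·τ_n − τ_data·x̄)/τ₀ = (-15.1492·0.876768 − 0.855263·-15.5) / 0.021505 = -0.025757/0.021505 ≈ -1.2.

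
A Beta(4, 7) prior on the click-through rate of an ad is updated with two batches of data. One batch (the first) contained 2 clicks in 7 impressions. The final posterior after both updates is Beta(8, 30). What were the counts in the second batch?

2 clicks and 18 non-clicks

Because Beta–binomial updating is additive in the counts, the combined data contributed (α_post−α_prior, β_post−β_prior) successes and failures.
Total across both batches: 8−4=4 clicks, 30−7=23 non-clicks.
Subtract the first batch: 4−2=2 clicks and 23−5=18 non-clicks.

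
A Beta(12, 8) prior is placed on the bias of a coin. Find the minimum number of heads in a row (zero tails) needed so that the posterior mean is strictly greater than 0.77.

k = 15

After k heads and 0 tails the posterior is Beta(12+k, 8), with mean (12+k)/(12+8+k).
Set (12+k)/(20+k) > 0.77 and solve: k > (0.77·20 − 12)/(1 − 0.77) = 14.783.
The smallest integer exceeding 14.783 is 15, and checking k=15: (27)/(35) = 0.7714 > 0.77.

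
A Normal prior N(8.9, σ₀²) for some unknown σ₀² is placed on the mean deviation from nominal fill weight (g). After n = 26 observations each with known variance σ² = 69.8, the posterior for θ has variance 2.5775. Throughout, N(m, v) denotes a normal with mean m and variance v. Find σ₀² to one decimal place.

Posterior precision equals prior precision plus data precision: 1/σ_n² = 1/σ₀² + n/σ².
So 1/σ₀² = 1/2.5775 − 26/69.8 = 0.387973 − 0.372493 = 0.015480.
Hence σ₀² = 1/0.015480 ≈ 64.6.

σ₀² = 64.6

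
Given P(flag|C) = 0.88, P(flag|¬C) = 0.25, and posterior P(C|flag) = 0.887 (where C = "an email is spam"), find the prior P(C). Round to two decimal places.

In odds form, posterior odds = prior odds × likelihood ratio, so prior odds = posterior odds ÷ LR.
Posterior odds = 0.887/(1−0.887) = 7.8496. LR = 0.88/0.25 = 3.5200.
Prior odds = 7.8496/3.5200 = 2.2300, so P(C) = 2.2300/(1+2.2300) ≈ 0.69.

P(C) = 0.69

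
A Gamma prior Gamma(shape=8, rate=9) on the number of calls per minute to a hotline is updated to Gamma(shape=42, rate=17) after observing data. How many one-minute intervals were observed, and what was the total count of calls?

Gamma–Poisson conjugacy: posterior shape = α + Σxᵢ, posterior rate = β + n.
Matching: Σxᵢ = 42 − 8 = 34 and n = 17 − 9 = 8.

n = 8 one-minute intervals with total 34 calls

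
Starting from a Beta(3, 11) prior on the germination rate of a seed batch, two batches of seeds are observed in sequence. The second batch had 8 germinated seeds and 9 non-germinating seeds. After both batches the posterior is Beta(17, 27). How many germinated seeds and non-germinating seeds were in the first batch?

6 germinated seeds and 7 non-germinating seeds

Because Beta–binomial updating is additive in the counts, the combined data contributed (α_post−α_prior, β_post−β_prior) successes and failures.
Total across both batches: 17−3=14 germinated seeds, 27−11=16 non-germinating seeds.
Subtract the second batch: 14−8=6 germinated seeds and 16−9=7 non-germinating seeds.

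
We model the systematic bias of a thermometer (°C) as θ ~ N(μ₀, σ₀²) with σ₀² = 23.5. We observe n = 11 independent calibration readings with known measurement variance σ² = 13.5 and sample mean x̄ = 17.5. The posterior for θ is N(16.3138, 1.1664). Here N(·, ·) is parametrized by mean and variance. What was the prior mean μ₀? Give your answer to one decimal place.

μ₀ = -6.4

With known observation variance, the Normal–Normal posterior has precision τ_n = τ₀ + n/σ² and mean μ_n = (τ₀μ₀ + (n/σ²)x̄)/τ_n.
Here τ₀ = 1/23.5 = 0.042553 and τ_data = 11/13.5 = 0.814815, so τ_n = 0.857368.
Rearranging for μ₀: μ₀ = (μ_n·τ_n − τ_data·x̄)/τ₀ = (16.3138·0.857368 − 0.814815·17.5) / 0.042553 = -0.272332/0.042553 ≈ -6.4.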